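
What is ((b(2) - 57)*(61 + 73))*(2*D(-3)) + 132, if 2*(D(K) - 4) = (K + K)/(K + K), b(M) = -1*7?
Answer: -77052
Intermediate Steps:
b(M) = -7
D(K) = 9/2 (D(K) = 4 + ((K + K)/(K + K))/2 = 4 + ((2*K)/((2*K)))/2 = 4 + ((2*K)*(1/(2*K)))/2 = 4 + (½)*1 = 4 + ½ = 9/2)
((b(2) - 57)*(61 + 73))*(2*D(-3)) + 132 = ((-7 - 57)*(61 + 73))*(2*(9/2)) + 132 = -64*134*9 + 132 = -8576*9 + 132 = -77184 + 132 = -77052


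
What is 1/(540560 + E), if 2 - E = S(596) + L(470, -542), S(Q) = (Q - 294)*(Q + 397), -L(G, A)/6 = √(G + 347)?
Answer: 60169/14481226891 - 3*√817/28962453782 ≈ 4.1520e-6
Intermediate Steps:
L(G, A) = -6*√(347 + G) (L(G, A) = -6*√(G + 347) = -6*√(347 + G))
S(Q) = (-294 + Q)*(397 + Q)
E = -299884 + 6*√817 (E = 2 - ((-116718 + 596² + 103*596) - 6*√(347 + 470)) = 2 - ((-116718 + 355216 + 61388) - 6*√817) = 2 - (299886 - 6*√817) = 2 + (-299886 + 6*√817) = -299884 + 6*√817 ≈ -2.9971e+5)
1/(540560 + E) = 1/(540560 + (-299884 + 6*√817)) = 1/(240676 + 6*√817)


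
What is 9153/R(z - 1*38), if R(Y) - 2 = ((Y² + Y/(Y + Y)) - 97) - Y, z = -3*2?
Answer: 2034/419 ≈ 4.8544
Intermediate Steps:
z = -6
R(Y) = -189/2 + Y² - Y (R(Y) = 2 + (((Y² + Y/(Y + Y)) - 97) - Y) = 2 + (((Y² + Y/((2*Y))) - 97) - Y) = 2 + (((Y² + (1/(2*Y))*Y) - 97) - Y) = 2 + (((Y² + ½) - 97) - Y) = 2 + (((½ + Y²) - 97) - Y) = 2 + ((-193/2 + Y²) - Y) = 2 + (-193/2 + Y² - Y) = -189/2 + Y² - Y)
9153/R(z - 1*38) = 9153/(-189/2 + (-6 - 1*38)² - (-6 - 1*38)) = 9153/(-189/2 + (-6 - 38)² - (-6 - 38)) = 9153/(-189/2 + (-44)² - 1*(-44)) = 9153/(-189/2 + 1936 + 44) = 9153/(3771/2) = 9153*(2/3771) = 2034/419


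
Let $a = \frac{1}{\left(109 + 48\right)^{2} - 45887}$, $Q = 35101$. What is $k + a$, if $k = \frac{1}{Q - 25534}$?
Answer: $\frac{11671}{203183946} \approx 5.7441 \cdot 10^{-5}$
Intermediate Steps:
$k = \frac{1}{9567}$ ($k = \frac{1}{35101 - 25534} = \frac{1}{9567} \approx 0.00010453$)
$a = - \frac{1}{21238}$ ($a = \frac{1}{157^{2} - 45887} = \frac{1}{24649 - 45887} = \frac{1}{-21238} = - \frac{1}{21238} \approx -4.7085 \cdot 10^{-5}$)
$k + a = \frac{1}{9567} - \frac{1}{21238} = \frac{11671}{203183946}$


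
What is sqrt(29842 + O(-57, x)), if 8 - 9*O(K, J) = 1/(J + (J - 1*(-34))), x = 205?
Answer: sqrt(13236992313)/666 ≈ 172.75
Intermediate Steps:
O(K, J) = 8/9 - 1/(9*(34 + 2*J)) (O(K, J) = 8/9 - 1/(9*(J + (J - 1*(-34)))) = 8/9 - 1/(9*(J + (J + 34))) = 8/9 - 1/(9*(J + (34 + J))) = 8/9 - 1/(9*(34 + 2*J)))
sqrt(29842 + O(-57, x)) = sqrt(29842 + (271 + 16*205)/(18*(17 + 205))) = sqrt(29842 + (1/18)*(271 + 3280)/222) = sqrt(29842 + (1/18)*(1/222)*3551) = sqrt(29842 + 3551/3996) = sqrt(119252183/3996) = sqrt(13236992313)/666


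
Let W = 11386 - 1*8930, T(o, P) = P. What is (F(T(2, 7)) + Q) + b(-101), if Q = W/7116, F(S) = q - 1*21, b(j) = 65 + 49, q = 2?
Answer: 169619/1779 ≈ 95.345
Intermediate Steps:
W = 2456 (W = 11386 - 8930 = 2456)
b(j) = 114
F(S) = -19 (F(S) = 2 - 1*21 = 2 - 21 = -19)
Q = 614/1779 (Q = 2456/7116 = 2456*(1/7116) = 614/1779 ≈ 0.34514)
(F(T(2, 7)) + Q) + b(-101) = (-19 + 614/1779) + 114 = -33187/1779 + 114 = 169619/1779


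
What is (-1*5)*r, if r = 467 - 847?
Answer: 1900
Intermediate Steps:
r = -380
(-1*5)*r = -1*5*(-380) = -5*(-380) = 1900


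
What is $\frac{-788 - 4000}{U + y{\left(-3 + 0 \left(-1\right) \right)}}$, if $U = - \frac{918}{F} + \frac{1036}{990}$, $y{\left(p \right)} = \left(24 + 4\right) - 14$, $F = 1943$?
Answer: $- \frac{2302513290}{7008527} \approx -328.53$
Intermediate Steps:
$y{\left(p \right)} = 14$ ($y{\left(p \right)} = 28 - 14 = 14$)
$U = \frac{552064}{961785}$ ($U = - \frac{918}{1943} + \frac{1036}{990} = \left(-918\right) \frac{1}{1943} + 1036 \cdot \frac{1}{990} = - \frac{918}{1943} + \frac{518}{495} = \frac{552064}{961785} \approx 0.574$)
$\frac{-788 - 4000}{U + y{\left(-3 + 0 \left(-1\right) \right)}} = \frac{-788 - 4000}{\frac{552064}{961785} + 14} = - \frac{4788}{\frac{14017054}{961785}} = \left(-4788\right) \frac{961785}{14017054} = - \frac{2302513290}{7008527}$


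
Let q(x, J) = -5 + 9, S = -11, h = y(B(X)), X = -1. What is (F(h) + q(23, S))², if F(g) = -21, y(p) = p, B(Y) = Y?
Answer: 289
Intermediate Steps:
h = -1
q(x, J) = 4
(F(h) + q(23, S))² = (-21 + 4)² = (-17)² = 289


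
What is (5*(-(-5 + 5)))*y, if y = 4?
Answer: 0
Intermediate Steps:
(5*(-(-5 + 5)))*y = (5*(-(-5 + 5)))*4 = (5*(-1*0))*4 = (5*0)*4 = 0*4 = 0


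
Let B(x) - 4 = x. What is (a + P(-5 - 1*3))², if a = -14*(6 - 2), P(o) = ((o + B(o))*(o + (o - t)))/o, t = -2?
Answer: 5929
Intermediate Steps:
B(x) = 4 + x
P(o) = (2 + 2*o)*(4 + 2*o)/o (P(o) = ((o + (4 + o))*(o + (o - 1*(-2))))/o = ((4 + 2*o)*(o + (o + 2)))/o = ((4 + 2*o)*(o + (2 + o)))/o = ((4 + 2*o)*(2 + 2*o))/o = ((2 + 2*o)*(4 + 2*o))/o = (2 + 2*o)*(4 + 2*o)/o)
a = -56 (a = -14*4 = -56)
(a + P(-5 - 1*3))² = (-56 + (12 + 4*(-5 - 1*3) + 8/(-5 - 1*3)))² = (-56 + (12 + 4*(-5 - 3) + 8/(-5 - 3)))² = (-56 + (12 + 4*(-8) + 8/(-8)))² = (-56 + (12 - 32 + 8*(-⅛)))² = (-56 + (12 - 32 - 1))² = (-56 - 21)² = (-77)² = 5929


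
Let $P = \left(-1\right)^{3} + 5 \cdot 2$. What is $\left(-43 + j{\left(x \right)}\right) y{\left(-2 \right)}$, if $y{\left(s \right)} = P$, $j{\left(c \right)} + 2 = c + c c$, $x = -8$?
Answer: $99$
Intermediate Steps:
$P = 9$ ($P = -1 + 10 = 9$)
$j{\left(c \right)} = -2 + c + c^{2}$ ($j{\left(c \right)} = -2 + \left(c + c c\right) = -2 + \left(c + c^{2}\right) = -2 + c + c^{2}$)
$y{\left(s \right)} = 9$
$\left(-43 + j{\left(x \right)}\right) y{\left(-2 \right)} = \left(-43 - \left(10 - 64\right)\right) 9 = \left(-43 - -54\right) 9 = \left(-43 + 54\right) 9 = 11 \cdot 9 = 99$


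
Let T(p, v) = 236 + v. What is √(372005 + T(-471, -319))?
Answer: √371922 ≈ 609.85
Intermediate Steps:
√(372005 + T(-471, -319)) = √(372005 + (236 - 319)) = √(372005 - 83) = √371922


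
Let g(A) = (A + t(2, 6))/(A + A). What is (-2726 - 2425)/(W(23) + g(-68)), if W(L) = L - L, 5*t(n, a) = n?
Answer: -1751340/169 ≈ -10363.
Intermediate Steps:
t(n, a) = n/5
W(L) = 0
g(A) = (⅖ + A)/(2*A) (g(A) = (A + (⅕)*2)/(A + A) = (A + ⅖)/((2*A)) = (⅖ + A)*(1/(2*A)) = (⅖ + A)/(2*A))
(-2726 - 2425)/(W(23) + g(-68)) = (-2726 - 2425)/(0 + (⅒)*(2 + 5*(-68))/(-68)) = -5151/(0 + (⅒)*(-1/68)*(2 - 340)) = -5151/(0 + (⅒)*(-1/68)*(-338)) = -5151/(0 + 169/340) = -5151/169/340 = -5151*340/169 = -1751340/169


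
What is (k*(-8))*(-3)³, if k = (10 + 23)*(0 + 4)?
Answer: 28512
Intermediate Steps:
k = 132 (k = 33*4 = 132)
(k*(-8))*(-3)³ = (132*(-8))*(-3)³ = -1056*(-27) = 28512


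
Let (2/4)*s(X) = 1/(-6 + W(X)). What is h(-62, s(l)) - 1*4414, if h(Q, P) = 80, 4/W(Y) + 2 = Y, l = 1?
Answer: -4334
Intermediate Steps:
W(Y) = 4/(-2 + Y)
s(X) = 2/(-6 + 4/(-2 + X))
h(-62, s(l)) - 1*4414 = 80 - 1*4414 = 80 - 4414 = -4334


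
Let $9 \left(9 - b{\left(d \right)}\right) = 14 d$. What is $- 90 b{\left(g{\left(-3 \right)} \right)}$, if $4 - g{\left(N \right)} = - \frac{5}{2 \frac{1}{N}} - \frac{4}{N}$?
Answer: $- \frac{4460}{3} \approx -1486.7$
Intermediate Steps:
$g{\left(N \right)} = 4 + \frac{4}{N} + \frac{5 N}{2}$ ($g{\left(N \right)} = 4 - \left(- \frac{5}{2 \frac{1}{N}} - \frac{4}{N}\right) = 4 - \left(- 5 \frac{N}{2} - \frac{4}{N}\right) = 4 - \left(- \frac{5 N}{2} - \frac{4}{N}\right) = 4 - \left(- \frac{4}{N} - \frac{5 N}{2}\right) = 4 + \left(\frac{4}{N} + \frac{5 N}{2}\right) = 4 + \frac{4}{N} + \frac{5 N}{2}$)
$b{\left(d \right)} = 9 - \frac{14 d}{9}$
$- 90 b{\left(g{\left(-3 \right)} \right)} = - 90 \left(9 - \frac{14 \left(4 + \frac{4}{-3} + \frac{5}{2} \left(-3\right)\right)}{9}\right) = - 90 \left(9 - \frac{14 \left(4 + 4 \left(- \frac{1}{3}\right) - \frac{15}{2}\right)}{9}\right) = - 90 \left(9 - \frac{14 \left(4 - \frac{4}{3} - \frac{15}{2}\right)}{9}\right) = - 90 \left(9 - - \frac{203}{27}\right) = - 90 \left(9 + \frac{203}{27}\right) = \left(-90\right) \frac{446}{27} = - \frac{4460}{3}$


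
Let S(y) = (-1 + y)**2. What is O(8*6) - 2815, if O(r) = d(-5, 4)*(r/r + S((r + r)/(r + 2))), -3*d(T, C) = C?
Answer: -5282741/1875 ≈ -2817.5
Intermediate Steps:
d(T, C) = -C/3
O(r) = -4/3 - 4*(-1 + 2*r/(2 + r))**2/3 (O(r) = (-1/3*4)*(r/r + (-1 + (r + r)/(r + 2))**2) = -4*(1 + (-1 + (2*r)/(2 + r))**2)/3 = -4*(1 + (-1 + 2*r/(2 + r))**2)/3 = -4/3 - 4*(-1 + 2*r/(2 + r))**2/3)
O(8*6) - 2815 = 8*(-4 - (8*6)**2)/(3*(4 + (8*6)**2 + 4*(8*6))) - 2815 = 8*(-4 - 1*48**2)/(3*(4 + 48**2 + 4*48)) - 2815 = 8*(-4 - 1*2304)/(3*(4 + 2304 + 192)) - 2815 = (8/3)*(-4 - 2304)/2500 - 2815 = (8/3)*(1/2500)*(-2308) - 2815 = -4616/1875 - 2815 = -5282741/1875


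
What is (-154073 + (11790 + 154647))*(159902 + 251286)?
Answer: 5083928432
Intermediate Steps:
(-154073 + (11790 + 154647))*(159902 + 251286) = (-154073 + 166437)*411188 = 12364*411188 = 5083928432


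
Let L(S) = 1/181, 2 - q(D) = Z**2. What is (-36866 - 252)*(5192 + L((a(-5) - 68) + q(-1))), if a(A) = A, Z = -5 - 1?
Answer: -34881751854/181 ≈ -1.9272e+8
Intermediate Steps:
Z = -6
q(D) = -34 (q(D) = 2 - 1*(-6)**2 = 2 - 1*36 = 2 - 36 = -34)
L(S) = 1/181
(-36866 - 252)*(5192 + L((a(-5) - 68) + q(-1))) = (-36866 - 252)*(5192 + 1/181) = -37118*939753/181 = -34881751854/181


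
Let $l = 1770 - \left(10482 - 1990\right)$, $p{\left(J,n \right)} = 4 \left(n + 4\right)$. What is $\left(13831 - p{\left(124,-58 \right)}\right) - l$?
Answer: $20769$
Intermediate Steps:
$p{\left(J,n \right)} = 16 + 4 n$ ($p{\left(J,n \right)} = 4 \left(4 + n\right) = 16 + 4 n$)
$l = -6722$ ($l = 1770 - \left(10482 - 1990\right) = 1770 - 8492 = -6722$)
$\left(13831 - p{\left(124,-58 \right)}\right) - l = \left(13831 - \left(16 + 4 \left(-58\right)\right)\right) - -6722 = \left(13831 - \left(16 - 232\right)\right) + 6722 = \left(13831 - -216\right) + 6722 = \left(13831 + 216\right) + 6722 = 14047 + 6722 = 20769$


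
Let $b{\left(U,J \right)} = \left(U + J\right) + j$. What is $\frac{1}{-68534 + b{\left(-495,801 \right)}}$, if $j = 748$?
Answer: $- \frac{1}{67480} \approx -1.4819 \cdot 10^{-5}$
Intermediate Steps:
$b{\left(U,J \right)} = 748 + J + U$ ($b{\left(U,J \right)} = \left(U + J\right) + 748 = \left(J + U\right) + 748 = 748 + J + U$)
$\frac{1}{-68534 + b{\left(-495,801 \right)}} = \frac{1}{-68534 + \left(748 + 801 - 495\right)} = \frac{1}{-68534 + 1054} = \frac{1}{-67480} = - \frac{1}{67480}$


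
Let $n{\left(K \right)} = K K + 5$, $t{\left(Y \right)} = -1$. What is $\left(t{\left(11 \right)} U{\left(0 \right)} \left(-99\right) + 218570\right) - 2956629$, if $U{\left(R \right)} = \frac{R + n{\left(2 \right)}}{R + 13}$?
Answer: $- \frac{35593876}{13} \approx -2.738 \cdot 10^{6}$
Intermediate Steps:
$n{\left(K \right)} = 5 + K^{2}$ ($n{\left(K \right)} = K^{2} + 5 = 5 + K^{2}$)
$U{\left(R \right)} = \frac{9 + R}{13 + R}$ ($U{\left(R \right)} = \frac{R + \left(5 + 2^{2}\right)}{R + 13} = \frac{R + \left(5 + 4\right)}{13 + R} = \frac{R + 9}{13 + R} = \frac{9 + R}{13 + R}$)
$\left(t{\left(11 \right)} U{\left(0 \right)} \left(-99\right) + 218570\right) - 2956629 = \left(- \frac{9 + 0}{13 + 0} \left(-99\right) + 218570\right) - 2956629 = \left(- \frac{9}{13} \left(-99\right) + 218570\right) - 2956629 = \left(\left(-1\right) \frac{9}{13} \left(-99\right) + 218570\right) - 2956629 = \left(\left(- \frac{9}{13}\right) \left(-99\right) + 218570\right) - 2956629 = \left(\frac{891}{13} + 218570\right) - 2956629 = \frac{2842301}{13} - 2956629 = - \frac{35593876}{13}$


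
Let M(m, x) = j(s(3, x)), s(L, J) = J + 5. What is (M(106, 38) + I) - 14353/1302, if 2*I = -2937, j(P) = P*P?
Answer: 7759/21 ≈ 369.48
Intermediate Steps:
s(L, J) = 5 + J
j(P) = P²
I = -2937/2 (I = (½)*(-2937) = -2937/2 ≈ -1468.5)
M(m, x) = (5 + x)²
(M(106, 38) + I) - 14353/1302 = ((5 + 38)² - 2937/2) - 14353/1302 = (43² - 2937/2) - 14353*1/1302 = (1849 - 2937/2) - 463/42 = 761/2 - 463/42 = 7759/21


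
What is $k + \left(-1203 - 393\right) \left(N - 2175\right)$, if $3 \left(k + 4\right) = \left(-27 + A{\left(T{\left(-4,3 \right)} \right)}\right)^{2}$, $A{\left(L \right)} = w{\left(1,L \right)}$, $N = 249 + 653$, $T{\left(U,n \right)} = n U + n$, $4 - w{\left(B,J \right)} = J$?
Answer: $\frac{6095308}{3} \approx 2.0318 \cdot 10^{6}$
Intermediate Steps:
$w{\left(B,J \right)} = 4 - J$
$T{\left(U,n \right)} = n + U n$ ($T{\left(U,n \right)} = U n + n = n + U n$)
$N = 902$
$A{\left(L \right)} = 4 - L$
$k = \frac{184}{3}$ ($k = -4 + \frac{\left(-27 - \left(-4 + 3 \left(1 - 4\right)\right)\right)^{2}}{3} = -4 + \frac{\left(-27 - \left(-4 + 3 \left(-3\right)\right)\right)^{2}}{3} = -4 + \frac{\left(-27 + \left(4 - -9\right)\right)^{2}}{3} = -4 + \frac{\left(-27 + \left(4 + 9\right)\right)^{2}}{3} = -4 + \frac{\left(-27 + 13\right)^{2}}{3} = -4 + \frac{\left(-14\right)^{2}}{3} = -4 + \frac{1}{3} \cdot 196 = -4 + \frac{196}{3} = \frac{184}{3} \approx 61.333$)
$k + \left(-1203 - 393\right) \left(N - 2175\right) = \frac{184}{3} + \left(-1203 - 393\right) \left(902 - 2175\right) = \frac{184}{3} - -2031708 = \frac{184}{3} + 2031708 = \frac{6095308}{3}$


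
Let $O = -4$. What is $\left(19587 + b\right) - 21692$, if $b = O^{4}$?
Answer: $-1849$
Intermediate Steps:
$b = 256$ ($b = \left(-4\right)^{4} = 256$)
$\left(19587 + b\right) - 21692 = \left(19587 + 256\right) - 21692 = 19843 - 21692 = -1849$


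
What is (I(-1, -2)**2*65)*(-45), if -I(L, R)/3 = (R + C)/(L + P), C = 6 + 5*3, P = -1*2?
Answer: -1055925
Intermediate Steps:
P = -2
C = 21 (C = 6 + 15 = 21)
I(L, R) = -3*(21 + R)/(-2 + L) (I(L, R) = -3*(R + 21)/(L - 2) = -3*(21 + R)/(-2 + L))
(I(-1, -2)**2*65)*(-45) = ((3*(-21 - 1*(-2))/(-2 - 1))**2*65)*(-45) = ((3*(-21 + 2)/(-3))**2*65)*(-45) = ((3*(-1/3)*(-19))**2*65)*(-45) = (19**2*65)*(-45) = (361*65)*(-45) = 23465*(-45) = -1055925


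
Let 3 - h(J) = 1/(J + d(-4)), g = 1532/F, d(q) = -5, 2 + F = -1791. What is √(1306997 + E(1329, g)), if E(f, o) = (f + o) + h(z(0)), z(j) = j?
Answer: 3*√11683550203930/8965 ≈ 1143.8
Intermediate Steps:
F = -1793 (F = -2 - 1791 = -1793)
g = -1532/1793 (g = 1532/(-1793) = 1532*(-1/1793) = -1532/1793 ≈ -0.85443)
h(J) = 3 - 1/(-5 + J) (h(J) = 3 - 1/(J - 5) = 3 - 1/(-5 + J))
E(f, o) = 16/5 + f + o (E(f, o) = (f + o) + (-16 + 3*0)/(-5 + 0) = (f + o) + (-16 + 0)/(-5) = (f + o) - ⅕*(-16) = (f + o) + 16/5 = 16/5 + f + o)
√(1306997 + E(1329, g)) = √(1306997 + (16/5 + 1329 - 1532/1793)) = √(1306997 + 11935513/8965) = √(11729163618/8965) = 3*√11683550203930/8965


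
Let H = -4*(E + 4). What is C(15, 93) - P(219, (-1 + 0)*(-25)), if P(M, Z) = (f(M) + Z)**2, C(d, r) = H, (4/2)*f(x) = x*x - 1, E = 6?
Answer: -576240065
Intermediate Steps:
f(x) = -1/2 + x**2/2 (f(x) = (x*x - 1)/2 = (x**2 - 1)/2 = (-1 + x**2)/2 = -1/2 + x**2/2)
H = -40 (H = -4*(6 + 4) = -4*10 = -40)
C(d, r) = -40
P(M, Z) = (-1/2 + Z + M**2/2)**2 (P(M, Z) = ((-1/2 + M**2/2) + Z)**2 = (-1/2 + Z + M**2/2)**2)
C(15, 93) - P(219, (-1 + 0)*(-25)) = -40 - (-1 + 219**2 + 2*((-1 + 0)*(-25)))**2/4 = -40 - (-1 + 47961 + 2*(-1*(-25)))**2/4 = -40 - (-1 + 47961 + 2*25)**2/4 = -40 - (-1 + 47961 + 50)**2/4 = -40 - 48010**2/4 = -40 - 2304960100/4 = -40 - 1*576240025 = -40 - 576240025 = -576240065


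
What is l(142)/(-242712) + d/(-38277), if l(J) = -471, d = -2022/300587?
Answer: 66908809553/34475797108648 ≈ 0.0019407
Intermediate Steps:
d = -2022/300587 (d = -2022*1/300587 = -2022/300587 ≈ -0.0067268)
l(142)/(-242712) + d/(-38277) = -471/(-242712) - 2022/300587/(-38277) = -471*(-1/242712) - 2022/300587*(-1/38277) = 157/80904 + 674/3835189533 = 66908809553/34475797108648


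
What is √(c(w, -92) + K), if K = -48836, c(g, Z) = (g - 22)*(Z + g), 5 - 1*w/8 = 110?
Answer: 2*√188637 ≈ 868.65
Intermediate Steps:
w = -840 (w = 40 - 8*110 = 40 - 880 = -840)
c(g, Z) = (-22 + g)*(Z + g)
√(c(w, -92) + K) = √(((-840)² - 22*(-92) - 22*(-840) - 92*(-840)) - 48836) = √((705600 + 2024 + 18480 + 77280) - 48836) = √(803384 - 48836) = √754548 = 2*√188637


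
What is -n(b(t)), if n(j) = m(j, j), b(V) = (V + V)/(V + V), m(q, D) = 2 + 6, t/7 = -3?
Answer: -8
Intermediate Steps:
t = -21 (t = 7*(-3) = -21)
m(q, D) = 8
b(V) = 1 (b(V) = (2*V)/((2*V)) = (2*V)*(1/(2*V)) = 1)
n(j) = 8
-n(b(t)) = -1*8 = -8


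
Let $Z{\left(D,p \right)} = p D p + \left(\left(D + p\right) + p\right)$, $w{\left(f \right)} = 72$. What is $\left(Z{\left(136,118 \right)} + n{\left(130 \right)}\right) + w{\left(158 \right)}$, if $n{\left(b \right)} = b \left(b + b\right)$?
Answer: $1927908$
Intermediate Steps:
$Z{\left(D,p \right)} = D + 2 p + D p^{2}$ ($Z{\left(D,p \right)} = D p p + \left(D + 2 p\right) = D p^{2} + \left(D + 2 p\right) = D + 2 p + D p^{2}$)
$n{\left(b \right)} = 2 b^{2}$ ($n{\left(b \right)} = b 2 b = 2 b^{2}$)
$\left(Z{\left(136,118 \right)} + n{\left(130 \right)}\right) + w{\left(158 \right)} = \left(\left(136 + 2 \cdot 118 + 136 \cdot 118^{2}\right) + 2 \cdot 130^{2}\right) + 72 = \left(\left(136 + 236 + 136 \cdot 13924\right) + 2 \cdot 16900\right) + 72 = \left(\left(136 + 236 + 1893664\right) + 33800\right) + 72 = \left(1894036 + 33800\right) + 72 = 1927836 + 72 = 1927908$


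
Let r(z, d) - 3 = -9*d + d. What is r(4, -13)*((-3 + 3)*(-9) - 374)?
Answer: -40018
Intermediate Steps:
r(z, d) = 3 - 8*d (r(z, d) = 3 + (-9*d + d) = 3 - 8*d)
r(4, -13)*((-3 + 3)*(-9) - 374) = (3 - 8*(-13))*((-3 + 3)*(-9) - 374) = (3 + 104)*(0*(-9) - 374) = 107*(0 - 374) = 107*(-374) = -40018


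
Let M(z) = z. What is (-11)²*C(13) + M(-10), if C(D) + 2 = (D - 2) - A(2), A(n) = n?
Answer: 837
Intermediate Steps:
C(D) = -6 + D (C(D) = -2 + ((D - 2) - 1*2) = -2 + ((-2 + D) - 2) = -2 + (-4 + D) = -6 + D)
(-11)²*C(13) + M(-10) = (-11)²*(-6 + 13) - 10 = 121*7 - 10 = 847 - 10 = 837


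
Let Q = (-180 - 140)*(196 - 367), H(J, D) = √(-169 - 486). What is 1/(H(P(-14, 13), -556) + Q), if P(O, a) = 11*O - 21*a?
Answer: 10944/598855811 - I*√655/2994279055 ≈ 1.8275e-5 - 8.5473e-9*I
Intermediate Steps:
P(O, a) = -21*a + 11*O
H(J, D) = I*√655 (H(J, D) = √(-655) = I*√655)
Q = 54720 (Q = -320*(-171) = 54720)
1/(H(P(-14, 13), -556) + Q) = 1/(I*√655 + 54720) = 1/(54720 + I*√655)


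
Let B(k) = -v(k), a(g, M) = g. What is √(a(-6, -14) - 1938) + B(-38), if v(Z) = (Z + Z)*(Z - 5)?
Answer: -3268 + 18*I*√6 ≈ -3268.0 + 44.091*I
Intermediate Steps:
v(Z) = 2*Z*(-5 + Z) (v(Z) = (2*Z)*(-5 + Z) = 2*Z*(-5 + Z))
B(k) = -2*k*(-5 + k)
√(a(-6, -14) - 1938) + B(-38) = √(-6 - 1938) + 2*(-38)*(5 - 1*(-38)) = √(-1944) + 2*(-38)*(5 + 38) = 18*I*√6 + 2*(-38)*43 = 18*I*√6 - 3268 = -3268 + 18*I*√6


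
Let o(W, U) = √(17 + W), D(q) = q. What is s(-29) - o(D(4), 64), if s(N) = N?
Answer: -29 - √21 ≈ -33.583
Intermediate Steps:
s(-29) - o(D(4), 64) = -29 - √(17 + 4) = -29 - √21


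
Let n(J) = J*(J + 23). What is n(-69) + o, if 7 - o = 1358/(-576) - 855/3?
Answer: 998887/288 ≈ 3468.4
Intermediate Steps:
o = 84775/288 (o = 7 - (1358/(-576) - 855/3) = 7 - (1358*(-1/576) - 855*1/3) = 7 - (-679/288 - 285) = 7 - 1*(-82759/288) = 7 + 82759/288 = 84775/288 ≈ 294.36)
n(J) = J*(23 + J)
n(-69) + o = -69*(23 - 69) + 84775/288 = -69*(-46) + 84775/288 = 3174 + 84775/288 = 998887/288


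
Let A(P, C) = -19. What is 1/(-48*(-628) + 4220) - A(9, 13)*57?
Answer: 37216213/34364 ≈ 1083.0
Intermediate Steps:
1/(-48*(-628) + 4220) - A(9, 13)*57 = 1/(-48*(-628) + 4220) - (-19)*57 = 1/(30144 + 4220) - 1*(-1083) = 1/34364 + 1083 = 37216213/34364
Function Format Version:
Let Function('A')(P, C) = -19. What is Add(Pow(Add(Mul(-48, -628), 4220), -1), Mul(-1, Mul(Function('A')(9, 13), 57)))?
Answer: Rational(37216213, 34364) ≈ 1083.0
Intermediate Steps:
Add(Pow(Add(Mul(-48, -628), 4220), -1), Mul(-1, Mul(Function('A')(9, 13), 57))) = Add(Pow(Add(Mul(-48, -628), 4220), -1), Mul(-1, Mul(-19, 57))) = Add(Pow(Add(30144, 4220), -1), Mul(-1, -1083)) = Add(Pow(34364, -1), 1083) = Add(Rational(1, 34364), 1083) = Rational(37216213, 34364)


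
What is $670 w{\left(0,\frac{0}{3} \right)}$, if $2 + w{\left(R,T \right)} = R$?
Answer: $-1340$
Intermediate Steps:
$w{\left(R,T \right)} = -2 + R$
$670 w{\left(0,\frac{0}{3} \right)} = 670 \left(-2 + 0\right) = 670 \left(-2\right) = -1340$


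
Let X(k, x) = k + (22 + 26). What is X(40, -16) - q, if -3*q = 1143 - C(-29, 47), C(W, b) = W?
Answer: 1436/3 ≈ 478.67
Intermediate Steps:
X(k, x) = 48 + k (X(k, x) = k + 48 = 48 + k)
q = -1172/3 (q = -(1143 - 1*(-29))/3 = -(1143 + 29)/3 = -⅓*1172 = -1172/3 ≈ -390.67)
X(40, -16) - q = (48 + 40) - 1*(-1172/3) = 88 + 1172/3 = 1436/3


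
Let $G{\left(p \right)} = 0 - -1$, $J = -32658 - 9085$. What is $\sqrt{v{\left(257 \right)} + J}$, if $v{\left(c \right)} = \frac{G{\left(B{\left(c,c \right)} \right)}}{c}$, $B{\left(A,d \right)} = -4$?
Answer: $\frac{5 i \sqrt{110283326}}{257} \approx 204.31 i$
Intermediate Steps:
$J = -41743$
$G{\left(p \right)} = 1$ ($G{\left(p \right)} = 0 + 1 = 1$)
$v{\left(c \right)} = \frac{1}{c}$ ($v{\left(c \right)} = 1 \frac{1}{c} = \frac{1}{c}$)
$\sqrt{v{\left(257 \right)} + J} = \sqrt{\frac{1}{257} - 41743} = \sqrt{- \frac{10727950}{257}} = \frac{5 i \sqrt{110283326}}{257}$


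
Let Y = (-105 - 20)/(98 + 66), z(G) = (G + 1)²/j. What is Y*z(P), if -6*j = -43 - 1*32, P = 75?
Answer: -14440/41 ≈ -352.20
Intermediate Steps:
j = 25/2 (j = -(-43 - 1*32)/6 = -(-43 - 32)/6 = -⅙*(-75) = 25/2 ≈ 12.500)
z(G) = 2*(1 + G)²/25 (z(G) = (G + 1)²/(25/2) = (1 + G)²*(2/25) = 2*(1 + G)²/25)
Y = -125/164 ≈ -0.76220
Y*z(P) = -5*(1 + 75)²/82 = -5*76²/82 = -5*5776/82 = -125/164*11552/25 = -14440/41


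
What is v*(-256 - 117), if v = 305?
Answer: -113765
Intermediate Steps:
v*(-256 - 117) = 305*(-256 - 117) = 305*(-373) = -113765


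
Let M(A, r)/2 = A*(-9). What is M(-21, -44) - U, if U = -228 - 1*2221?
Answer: 2827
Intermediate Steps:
M(A, r) = -18*A (M(A, r) = 2*(A*(-9)) = 2*(-9*A) = -18*A)
U = -2449 (U = -228 - 2221 = -2449)
M(-21, -44) - U = -18*(-21) - 1*(-2449) = 378 + 2449 = 2827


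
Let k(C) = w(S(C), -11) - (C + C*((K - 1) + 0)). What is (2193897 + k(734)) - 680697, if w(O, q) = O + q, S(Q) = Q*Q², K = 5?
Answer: 396956423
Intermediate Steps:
S(Q) = Q³
k(C) = -11 + C³ - 5*C (k(C) = (C³ - 11) - (C + C*((5 - 1) + 0)) = (-11 + C³) - (C + C*(4 + 0)) = (-11 + C³) - (C + C*4) = (-11 + C³) - (C + 4*C) = (-11 + C³) - 5*C = -11 + C³ - 5*C)
(2193897 + k(734)) - 680697 = (2193897 + (-11 + 734³ - 5*734)) - 680697 = (2193897 + (-11 + 395446904 - 3670)) - 680697 = (2193897 + 395443223) - 680697 = 397637120 - 680697 = 396956423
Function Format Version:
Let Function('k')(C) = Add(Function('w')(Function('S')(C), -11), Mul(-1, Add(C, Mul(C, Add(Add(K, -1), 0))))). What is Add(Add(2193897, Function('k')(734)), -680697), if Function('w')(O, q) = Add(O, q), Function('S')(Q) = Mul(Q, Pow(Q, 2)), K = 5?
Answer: 396956423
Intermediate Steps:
Function('S')(Q) = Pow(Q, 3)
Function('k')(C) = Add(-11, Pow(C, 3), Mul(-5, C)) (Function('k')(C) = Add(Add(Pow(C, 3), -11), Mul(-1, Add(C, Mul(C, Add(Add(5, -1), 0))))) = Add(Add(-11, Pow(C, 3)), Mul(-1, Add(C, Mul(C, Add(4, 0))))) = Add(Add(-11, Pow(C, 3)), Mul(-1, Add(C, Mul(C, 4)))) = Add(Add(-11, Pow(C, 3)), Mul(-1, Add(C, Mul(4, C)))) = Add(Add(-11, Pow(C, 3)), Mul(-1, Mul(5, C))) = Add(Add(-11, Pow(C, 3)), Mul(-5, C)) = Add(-11, Pow(C, 3), Mul(-5, C)))
Add(Add(2193897, Function('k')(734)), -680697) = Add(Add(2193897, Add(-11, Pow(734, 3), Mul(-5, 734))), -680697) = Add(Add(2193897, Add(-11, 395446904, -3670)), -680697) = Add(Add(2193897, 395443223), -680697) = Add(397637120, -680697) = 396956423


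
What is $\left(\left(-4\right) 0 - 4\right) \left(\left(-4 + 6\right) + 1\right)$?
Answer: $-12$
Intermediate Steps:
$\left(\left(-4\right) 0 - 4\right) \left(\left(-4 + 6\right) + 1\right) = \left(0 - 4\right) \left(2 + 1\right) = \left(-4\right) 3 = -12$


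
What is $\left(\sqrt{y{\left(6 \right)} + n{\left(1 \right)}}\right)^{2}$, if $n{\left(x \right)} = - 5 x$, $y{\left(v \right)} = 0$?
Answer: $-5$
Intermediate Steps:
$\left(\sqrt{y{\left(6 \right)} + n{\left(1 \right)}}\right)^{2} = \left(\sqrt{0 - 5}\right)^{2} = \left(\sqrt{-5}\right)^{2} = \left(i \sqrt{5}\right)^{2} = -5$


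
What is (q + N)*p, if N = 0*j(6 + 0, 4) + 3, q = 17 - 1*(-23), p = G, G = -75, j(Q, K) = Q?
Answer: -3225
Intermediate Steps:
p = -75
q = 40 (q = 17 + 23 = 40)
N = 3 (N = 0*(6 + 0) + 3 = 0*6 + 3 = 0 + 3 = 3)
(q + N)*p = (40 + 3)*(-75) = 43*(-75) = -3225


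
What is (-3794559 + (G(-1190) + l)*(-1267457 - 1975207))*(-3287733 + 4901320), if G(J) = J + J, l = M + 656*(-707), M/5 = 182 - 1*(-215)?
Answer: 2428769021834247483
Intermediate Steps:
M = 1985 (M = 5*(182 - 1*(-215)) = 5*(182 + 215) = 5*397 = 1985)
l = -461807 (l = 1985 + 656*(-707) = 1985 - 463792 = -461807)
G(J) = 2*J
(-3794559 + (G(-1190) + l)*(-1267457 - 1975207))*(-3287733 + 4901320) = (-3794559 + (2*(-1190) - 461807)*(-1267457 - 1975207))*(-3287733 + 4901320) = (-3794559 + (-2380 - 461807)*(-3242664))*1613587 = (-3794559 - 464187*(-3242664))*1613587 = (-3794559 + 1505202474168)*1613587 = 1505198679609*1613587 = 2428769021834247483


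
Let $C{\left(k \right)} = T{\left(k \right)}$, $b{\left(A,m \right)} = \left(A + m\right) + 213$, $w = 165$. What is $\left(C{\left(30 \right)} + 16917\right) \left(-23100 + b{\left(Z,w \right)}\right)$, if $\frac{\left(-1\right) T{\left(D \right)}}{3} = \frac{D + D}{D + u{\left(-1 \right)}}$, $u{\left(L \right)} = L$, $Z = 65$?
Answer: $- \frac{11111287341}{29} \approx -3.8315 \cdot 10^{8}$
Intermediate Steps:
$T{\left(D \right)} = - \frac{6 D}{-1 + D}$ ($T{\left(D \right)} = - 3 \frac{D + D}{D - 1} = - 3 \frac{2 D}{-1 + D} = - \frac{6 D}{-1 + D}$)
$b{\left(A,m \right)} = 213 + A + m$
$C{\left(k \right)} = - \frac{6 k}{-1 + k}$
$\left(C{\left(30 \right)} + 16917\right) \left(-23100 + b{\left(Z,w \right)}\right) = \left(\left(-6\right) 30 \frac{1}{-1 + 30} + 16917\right) \left(-23100 + \left(213 + 65 + 165\right)\right) = \left(\left(-6\right) 30 \cdot \frac{1}{29} + 16917\right) \left(-23100 + 443\right) = \left(\left(-6\right) 30 \cdot \frac{1}{29} + 16917\right) \left(-22657\right) = \left(- \frac{180}{29} + 16917\right) \left(-22657\right) = \frac{490413}{29} \left(-22657\right) = - \frac{11111287341}{29}$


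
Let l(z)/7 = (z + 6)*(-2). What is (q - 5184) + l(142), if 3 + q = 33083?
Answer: 25824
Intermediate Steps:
l(z) = -84 - 14*z (l(z) = 7*((z + 6)*(-2)) = 7*((6 + z)*(-2)) = 7*(-12 - 2*z) = -84 - 14*z)
q = 33080 (q = -3 + 33083 = 33080)
(q - 5184) + l(142) = (33080 - 5184) + (-84 - 14*142) = 27896 + (-84 - 1988) = 27896 - 2072 = 25824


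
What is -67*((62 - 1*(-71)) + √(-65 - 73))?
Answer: -8911 - 67*I*√138 ≈ -8911.0 - 787.07*I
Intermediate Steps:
-67*((62 - 1*(-71)) + √(-65 - 73)) = -67*((62 + 71) + √(-138)) = -67*(133 + I*√138) = -8911 - 67*I*√138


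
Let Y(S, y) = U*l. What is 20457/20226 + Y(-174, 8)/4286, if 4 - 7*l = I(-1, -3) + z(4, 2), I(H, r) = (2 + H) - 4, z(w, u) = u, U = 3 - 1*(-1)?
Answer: 102359239/101136742 ≈ 1.0121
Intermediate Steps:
U = 4 (U = 3 + 1 = 4)
I(H, r) = -2 + H
l = 5/7 (l = 4/7 - ((-2 - 1) + 2)/7 = 4/7 - (-3 + 2)/7 = 4/7 - ⅐*(-1) = 4/7 + ⅐ = 5/7 ≈ 0.71429)
Y(S, y) = 20/7 (Y(S, y) = 4*(5/7) = 20/7)
20457/20226 + Y(-174, 8)/4286 = 20457/20226 + (20/7)/4286 = 20457*(1/20226) + (20/7)*(1/4286) = 6819/6742 + 10/15001 = 102359239/101136742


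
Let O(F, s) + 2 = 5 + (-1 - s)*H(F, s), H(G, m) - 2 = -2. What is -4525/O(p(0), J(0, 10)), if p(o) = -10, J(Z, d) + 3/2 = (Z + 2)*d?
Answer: -4525/3 ≈ -1508.3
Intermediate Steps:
J(Z, d) = -3/2 + d*(2 + Z) (J(Z, d) = -3/2 + (Z + 2)*d = -3/2 + (2 + Z)*d = -3/2 + d*(2 + Z))
H(G, m) = 0 (H(G, m) = 2 - 2 = 0)
O(F, s) = 3 (O(F, s) = -2 + (5 + (-1 - s)*0) = -2 + (5 + 0) = -2 + 5 = 3)
-4525/O(p(0), J(0, 10)) = -4525/3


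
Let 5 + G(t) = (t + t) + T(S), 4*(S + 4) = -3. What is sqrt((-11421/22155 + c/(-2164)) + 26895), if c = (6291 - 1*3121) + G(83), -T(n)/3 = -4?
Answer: sqrt(1717092923671175645)/7990570 ≈ 163.99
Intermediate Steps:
S = -19/4 (S = -4 + (1/4)*(-3) = -4 - 3/4 = -19/4 ≈ -4.7500)
T(n) = 12 (T(n) = -3*(-4) = 12)
G(t) = 7 + 2*t (G(t) = -5 + ((t + t) + 12) = -5 + (2*t + 12) = -5 + (12 + 2*t) = 7 + 2*t)
c = 3343 (c = (6291 - 1*3121) + (7 + 2*83) = (6291 - 3121) + (7 + 166) = 3170 + 173 = 3343)
sqrt((-11421/22155 + c/(-2164)) + 26895) = sqrt((-11421/22155 + 3343/(-2164)) + 26895) = sqrt((-11421*1/22155 + 3343*(-1/2164)) + 26895) = sqrt((-3807/7385 - 3343/2164) + 26895) = sqrt(-32926403/15981140 + 26895) = sqrt(429779833897/15981140) = sqrt(1717092923671175645)/7990570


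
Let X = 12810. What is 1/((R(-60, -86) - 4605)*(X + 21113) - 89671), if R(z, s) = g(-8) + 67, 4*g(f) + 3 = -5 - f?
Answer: -1/154032245 ≈ -6.4921e-9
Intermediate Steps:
g(f) = -2 - f/4 (g(f) = -3/4 + (-5 - f)/4 = -3/4 + (-5/4 - f/4) = -2 - f/4)
R(z, s) = 67 (R(z, s) = (-2 - 1/4*(-8)) + 67 = (-2 + 2) + 67 = 0 + 67 = 67)
1/((R(-60, -86) - 4605)*(X + 21113) - 89671) = 1/((67 - 4605)*(12810 + 21113) - 89671) = 1/(-4538*33923 - 89671) = 1/(-153942574 - 89671) = 1/(-154032245) = -1/154032245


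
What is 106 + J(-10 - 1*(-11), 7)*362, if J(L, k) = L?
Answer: 468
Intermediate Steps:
106 + J(-10 - 1*(-11), 7)*362 = 106 + (-10 - 1*(-11))*362 = 106 + (-10 + 11)*362 = 106 + 1*362 = 106 + 362 = 468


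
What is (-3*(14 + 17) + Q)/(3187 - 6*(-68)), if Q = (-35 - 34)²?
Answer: 4668/3595 ≈ 1.2985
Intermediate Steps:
Q = 4761 (Q = (-69)² = 4761)
(-3*(14 + 17) + Q)/(3187 - 6*(-68)) = (-3*(14 + 17) + 4761)/(3187 - 6*(-68)) = (-3*31 + 4761)/(3187 + 408) = (-93 + 4761)/3595 = 4668*(1/3595) = 4668/3595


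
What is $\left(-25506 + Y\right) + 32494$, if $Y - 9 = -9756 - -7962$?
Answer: $5203$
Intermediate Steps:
$Y = -1785$ ($Y = 9 - 1794 = -1785$)
$\left(-25506 + Y\right) + 32494 = \left(-25506 - 1785\right) + 32494 = -27291 + 32494 = 5203$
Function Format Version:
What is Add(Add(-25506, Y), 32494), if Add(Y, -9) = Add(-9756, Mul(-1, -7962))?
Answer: 5203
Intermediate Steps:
Y = -1785 (Y = Add(9, Add(-9756, Mul(-1, -7962))) = Add(9, Add(-9756, 7962)) = Add(9, -1794) = -1785)
Add(Add(-25506, Y), 32494) = Add(Add(-25506, -1785), 32494) = Add(-27291, 32494) = 5203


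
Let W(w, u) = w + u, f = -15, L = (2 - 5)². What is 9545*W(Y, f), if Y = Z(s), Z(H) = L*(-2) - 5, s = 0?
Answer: -362710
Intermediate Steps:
L = 9 (L = (-3)² = 9)
Z(H) = -23 (Z(H) = 9*(-2) - 5 = -18 - 5 = -23)
Y = -23
W(w, u) = u + w
9545*W(Y, f) = 9545*(-15 - 23) = 9545*(-38) = -362710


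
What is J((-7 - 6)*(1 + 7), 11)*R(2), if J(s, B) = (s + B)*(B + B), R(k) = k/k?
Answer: -2046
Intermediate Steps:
R(k) = 1
J(s, B) = 2*B*(B + s) (J(s, B) = (B + s)*(2*B) = 2*B*(B + s))
J((-7 - 6)*(1 + 7), 11)*R(2) = (2*11*(11 + (-7 - 6)*(1 + 7)))*1 = (2*11*(11 - 13*8))*1 = (2*11*(11 - 104))*1 = (2*11*(-93))*1 = -2046*1 = -2046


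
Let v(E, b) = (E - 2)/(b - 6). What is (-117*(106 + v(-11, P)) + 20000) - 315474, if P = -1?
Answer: -2156653/7 ≈ -3.0809e+5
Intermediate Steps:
v(E, b) = (-2 + E)/(-6 + b)
(-117*(106 + v(-11, P)) + 20000) - 315474 = (-117*(106 + (-2 - 11)/(-6 - 1)) + 20000) - 315474 = (-117*(106 - 13/(-7)) + 20000) - 315474 = (-117*(106 - 1/7*(-13)) + 20000) - 315474 = (-117*(106 + 13/7) + 20000) - 315474 = (-117*755/7 + 20000) - 315474 = (-88335/7 + 20000) - 315474 = 51665/7 - 315474 = -2156653/7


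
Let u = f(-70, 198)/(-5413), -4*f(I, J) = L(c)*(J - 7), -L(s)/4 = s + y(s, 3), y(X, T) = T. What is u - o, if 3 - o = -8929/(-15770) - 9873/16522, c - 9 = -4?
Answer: -1168365706579/352591912805 ≈ -3.3136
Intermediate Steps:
c = 5 (c = 9 - 4 = 5)
L(s) = -12 - 4*s (L(s) = -4*(s + 3) = -4*(3 + s) = -12 - 4*s)
o = 197457023/65137985 (o = 3 - (-8929/(-15770) - 9873/16522) = 3 - (-8929*(-1/15770) - 9873*1/16522) = 3 - (8929/15770 - 9873/16522) = 3 - 1*(-2043068/65137985) = 3 + 2043068/65137985 = 197457023/65137985 ≈ 3.0314)
f(I, J) = -56 + 8*J (f(I, J) = -(-12 - 4*5)*(J - 7)/4 = -(-12 - 20)*(-7 + J)/4 = -(-8)*(-7 + J) = -(224 - 32*J)/4 = -56 + 8*J)
u = -1528/5413 (u = (-56 + 8*198)/(-5413) = (-56 + 1584)*(-1/5413) = 1528*(-1/5413) = -1528/5413 ≈ -0.28228)
u - o = -1528/5413 - 1*197457023/65137985 = -1528/5413 - 197457023/65137985 = -1168365706579/352591912805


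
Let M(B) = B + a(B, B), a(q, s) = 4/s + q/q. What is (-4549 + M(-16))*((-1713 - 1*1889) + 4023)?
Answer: -7686197/4 ≈ -1.9216e+6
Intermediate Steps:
a(q, s) = 1 + 4/s (a(q, s) = 4/s + 1 = 1 + 4/s)
M(B) = B + (4 + B)/B
(-4549 + M(-16))*((-1713 - 1*1889) + 4023) = (-4549 + (1 - 16 + 4/(-16)))*((-1713 - 1*1889) + 4023) = (-4549 + (1 - 16 + 4*(-1/16)))*((-1713 - 1889) + 4023) = (-4549 + (1 - 16 - ¼))*(-3602 + 4023) = (-4549 - 61/4)*421 = -18257/4*421 = -7686197/4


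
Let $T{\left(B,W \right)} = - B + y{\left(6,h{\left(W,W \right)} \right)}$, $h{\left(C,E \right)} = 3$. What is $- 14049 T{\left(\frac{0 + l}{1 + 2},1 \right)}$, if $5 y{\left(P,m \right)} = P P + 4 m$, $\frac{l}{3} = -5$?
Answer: $- \frac{1025577}{5} \approx -2.0512 \cdot 10^{5}$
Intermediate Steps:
$l = -15$ ($l = 3 \left(-5\right) = -15$)
$y{\left(P,m \right)} = \frac{P^{2}}{5} + \frac{4 m}{5}$ ($y{\left(P,m \right)} = \frac{P P + 4 m}{5} = \frac{P^{2} + 4 m}{5} = \frac{P^{2}}{5} + \frac{4 m}{5}$)
$T{\left(B,W \right)} = \frac{48}{5} - B$ ($T{\left(B,W \right)} = - B + \left(\frac{6^{2}}{5} + \frac{4}{5} \cdot 3\right) = - B + \left(\frac{1}{5} \cdot 36 + \frac{12}{5}\right) = - B + \left(\frac{36}{5} + \frac{12}{5}\right) = - B + \frac{48}{5} = \frac{48}{5} - B$)
$- 14049 T{\left(\frac{0 + l}{1 + 2},1 \right)} = - 14049 \left(\frac{48}{5} - \frac{0 - 15}{1 + 2}\right) = - 14049 \left(\frac{48}{5} - - \frac{15}{3}\right) = - 14049 \left(\frac{48}{5} - \left(-15\right) \frac{1}{3}\right) = - 14049 \left(\frac{48}{5} - -5\right) = - 14049 \left(\frac{48}{5} + 5\right) = \left(-14049\right) \frac{73}{5} = - \frac{1025577}{5}$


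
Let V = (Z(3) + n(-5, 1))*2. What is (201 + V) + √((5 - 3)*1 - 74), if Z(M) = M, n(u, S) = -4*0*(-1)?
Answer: 207 + 6*I*√2 ≈ 207.0 + 8.4853*I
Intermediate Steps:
n(u, S) = 0 (n(u, S) = 0*(-1) = 0)
V = 6 (V = (3 + 0)*2 = 3*2 = 6)
(201 + V) + √((5 - 3)*1 - 74) = (201 + 6) + √((5 - 3)*1 - 74) = 207 + √(2*1 - 74) = 207 + √(2 - 74) = 207 + √(-72) = 207 + 6*I*√2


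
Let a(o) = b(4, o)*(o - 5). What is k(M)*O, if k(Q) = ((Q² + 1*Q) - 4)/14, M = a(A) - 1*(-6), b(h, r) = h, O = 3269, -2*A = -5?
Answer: 1868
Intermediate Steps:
A = 5/2 (A = -½*(-5) = 5/2 ≈ 2.5000)
a(o) = -20 + 4*o (a(o) = 4*(o - 5) = 4*(-5 + o) = -20 + 4*o)
M = -4 (M = (-20 + 4*(5/2)) - 1*(-6) = (-20 + 10) + 6 = -10 + 6 = -4)
k(Q) = -2/7 + Q/14 + Q²/14 (k(Q) = ((Q² + Q) - 4)*(1/14) = ((Q + Q²) - 4)*(1/14) = (-4 + Q + Q²)*(1/14) = -2/7 + Q/14 + Q²/14)
k(M)*O = (-2/7 + (1/14)*(-4) + (1/14)*(-4)²)*3269 = (-2/7 - 2/7 + (1/14)*16)*3269 = (-2/7 - 2/7 + 8/7)*3269 = (4/7)*3269 = 1868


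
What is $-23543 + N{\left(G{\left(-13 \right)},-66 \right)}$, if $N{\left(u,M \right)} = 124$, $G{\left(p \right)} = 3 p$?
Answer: $-23419$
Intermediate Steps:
$-23543 + N{\left(G{\left(-13 \right)},-66 \right)} = -23543 + 124 = -23419$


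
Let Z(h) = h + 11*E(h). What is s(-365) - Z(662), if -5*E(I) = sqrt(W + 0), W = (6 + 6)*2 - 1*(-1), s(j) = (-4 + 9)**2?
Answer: -626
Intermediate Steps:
s(j) = 25 (s(j) = 5**2 = 25)
W = 25 (W = 12*2 + 1 = 24 + 1 = 25)
E(I) = -1 (E(I) = -sqrt(25 + 0)/5 = -sqrt(25)/5 = -1/5*5 = -1)
Z(h) = -11 + h (Z(h) = h + 11*(-1) = h - 11 = -11 + h)
s(-365) - Z(662) = 25 - (-11 + 662) = 25 - 1*651 = 25 - 651 = -626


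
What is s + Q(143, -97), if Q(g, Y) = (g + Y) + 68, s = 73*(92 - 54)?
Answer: 2888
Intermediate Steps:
s = 2774 (s = 73*38 = 2774)
Q(g, Y) = 68 + Y + g (Q(g, Y) = (Y + g) + 68 = 68 + Y + g)
s + Q(143, -97) = 2774 + (68 - 97 + 143) = 2774 + 114 = 2888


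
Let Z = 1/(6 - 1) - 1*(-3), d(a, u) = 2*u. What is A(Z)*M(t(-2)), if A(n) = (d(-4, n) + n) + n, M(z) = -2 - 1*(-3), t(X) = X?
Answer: 64/5 ≈ 12.800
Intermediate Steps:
M(z) = 1 (M(z) = -2 + 3 = 1)
Z = 16/5 (Z = 1/5 + 3 = 16/5 ≈ 3.2000)
A(n) = 4*n (A(n) = (2*n + n) + n = 3*n + n = 4*n)
A(Z)*M(t(-2)) = (4*(16/5))*1 = (64/5)*1 = 64/5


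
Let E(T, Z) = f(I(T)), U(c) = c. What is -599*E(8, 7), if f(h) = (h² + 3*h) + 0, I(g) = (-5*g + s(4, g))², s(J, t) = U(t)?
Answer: -629937152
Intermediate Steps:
s(J, t) = t
I(g) = 16*g² (I(g) = (-5*g + g)² = (-4*g)² = 16*g²)
f(h) = h² + 3*h
E(T, Z) = 16*T²*(3 + 16*T²) (E(T, Z) = (16*T²)*(3 + 16*T²) = 16*T²*(3 + 16*T²))
-599*E(8, 7) = -599*8²*(48 + 256*8²) = -38336*(48 + 256*64) = -38336*(48 + 16384) = -38336*16432 = -599*1051648 = -629937152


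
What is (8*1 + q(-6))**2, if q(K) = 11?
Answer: 361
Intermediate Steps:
(8*1 + q(-6))**2 = (8*1 + 11)**2 = (8 + 11)**2 = 19**2 = 361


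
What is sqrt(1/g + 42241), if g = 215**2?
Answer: sqrt(1952590226)/215 ≈ 205.53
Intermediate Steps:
g = 46225
sqrt(1/g + 42241) = sqrt(1/46225 + 42241) = sqrt(1952590226/46225) = sqrt(1952590226)/215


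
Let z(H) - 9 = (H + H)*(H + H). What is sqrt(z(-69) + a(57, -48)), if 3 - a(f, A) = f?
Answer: 3*sqrt(2111) ≈ 137.84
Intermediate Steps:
z(H) = 9 + 4*H**2 (z(H) = 9 + (H + H)*(H + H) = 9 + (2*H)*(2*H) = 9 + 4*H**2)
a(f, A) = 3 - f
sqrt(z(-69) + a(57, -48)) = sqrt((9 + 4*(-69)**2) + (3 - 1*57)) = sqrt((9 + 4*4761) + (3 - 57)) = sqrt((9 + 19044) - 54) = sqrt(19053 - 54) = sqrt(18999) = 3*sqrt(2111)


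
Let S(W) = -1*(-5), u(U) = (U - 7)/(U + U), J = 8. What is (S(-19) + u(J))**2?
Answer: 6561/256 ≈ 25.629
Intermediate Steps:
u(U) = (-7 + U)/(2*U) (u(U) = (-7 + U)/((2*U)) = (-7 + U)*(1/(2*U)) = (-7 + U)/(2*U))
S(W) = 5
(S(-19) + u(J))**2 = (5 + (1/2)*(-7 + 8)/8)**2 = (5 + (1/2)*(1/8)*1)**2 = (5 + 1/16)**2 = (81/16)**2 = 6561/256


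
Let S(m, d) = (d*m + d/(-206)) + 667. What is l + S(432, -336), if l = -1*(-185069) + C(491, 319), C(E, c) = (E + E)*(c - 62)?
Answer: 30174842/103 ≈ 2.9296e+5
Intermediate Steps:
C(E, c) = 2*E*(-62 + c) (C(E, c) = (2*E)*(-62 + c) = 2*E*(-62 + c))
l = 437443 (l = -1*(-185069) + 2*491*(-62 + 319) = 185069 + 2*491*257 = 185069 + 252374 = 437443)
S(m, d) = 667 - d/206 + d*m (S(m, d) = (d*m - d/206) + 667 = (-d/206 + d*m) + 667 = 667 - d/206 + d*m)
l + S(432, -336) = 437443 + (667 - 1/206*(-336) - 336*432) = 437443 + (667 + 168/103 - 145152) = 437443 - 14881787/103 = 30174842/103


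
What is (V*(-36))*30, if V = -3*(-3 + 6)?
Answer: 9720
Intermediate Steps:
V = -9 (V = -3*3 = -9)
(V*(-36))*30 = -9*(-36)*30 = 324*30 = 9720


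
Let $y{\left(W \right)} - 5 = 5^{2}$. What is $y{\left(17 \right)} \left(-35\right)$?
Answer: $-1050$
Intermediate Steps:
$y{\left(W \right)} = 30$ ($y{\left(W \right)} = 5 + 5^{2} = 5 + 25 = 30$)
$y{\left(17 \right)} \left(-35\right) = 30 \left(-35\right) = -1050$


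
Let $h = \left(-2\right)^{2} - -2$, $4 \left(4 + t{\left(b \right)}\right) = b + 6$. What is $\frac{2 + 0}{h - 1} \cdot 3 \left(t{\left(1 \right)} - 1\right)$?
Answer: $- \frac{39}{10} \approx -3.9$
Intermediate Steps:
$t{\left(b \right)} = - \frac{5}{2} + \frac{b}{4}$ ($t{\left(b \right)} = -4 + \frac{b + 6}{4} = -4 + \frac{6 + b}{4} = -4 + \left(\frac{3}{2} + \frac{b}{4}\right) = - \frac{5}{2} + \frac{b}{4}$)
$h = 6$ ($h = 4 + 2 = 6$)
$\frac{2 + 0}{h - 1} \cdot 3 \left(t{\left(1 \right)} - 1\right) = \frac{2 + 0}{6 - 1} \cdot 3 \left(\left(- \frac{5}{2} + \frac{1}{4} \cdot 1\right) - 1\right) = \frac{2}{5} \cdot 3 \left(\left(- \frac{5}{2} + \frac{1}{4}\right) - 1\right) = 2 \cdot \frac{1}{5} \cdot 3 \left(- \frac{9}{4} - 1\right) = \frac{2 \cdot 3 \left(- \frac{13}{4}\right)}{5} = \frac{2}{5} \left(- \frac{39}{4}\right) = - \frac{39}{10}$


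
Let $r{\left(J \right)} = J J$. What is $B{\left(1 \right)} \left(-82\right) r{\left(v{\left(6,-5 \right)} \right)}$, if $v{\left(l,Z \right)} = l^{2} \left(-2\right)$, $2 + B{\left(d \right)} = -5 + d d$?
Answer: $2550528$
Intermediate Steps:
$B{\left(d \right)} = -7 + d^{2}$ ($B{\left(d \right)} = -2 + \left(-5 + d d\right) = -2 + \left(-5 + d^{2}\right) = -7 + d^{2}$)
$v{\left(l,Z \right)} = - 2 l^{2}$
$r{\left(J \right)} = J^{2}$
$B{\left(1 \right)} \left(-82\right) r{\left(v{\left(6,-5 \right)} \right)} = \left(-7 + 1^{2}\right) \left(-82\right) \left(- 2 \cdot 6^{2}\right)^{2} = \left(-7 + 1\right) \left(-82\right) \left(\left(-2\right) 36\right)^{2} = \left(-6\right) \left(-82\right) \left(-72\right)^{2} = 492 \cdot 5184 = 2550528$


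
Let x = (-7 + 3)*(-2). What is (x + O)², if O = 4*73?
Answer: 90000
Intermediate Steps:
x = 8 (x = -4*(-2) = 8)
O = 292
(x + O)² = (8 + 292)² = 300² = 90000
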